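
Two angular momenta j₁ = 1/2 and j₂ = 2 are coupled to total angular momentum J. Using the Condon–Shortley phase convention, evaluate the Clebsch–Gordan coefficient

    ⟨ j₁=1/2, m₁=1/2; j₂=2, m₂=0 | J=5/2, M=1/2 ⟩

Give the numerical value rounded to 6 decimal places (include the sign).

√[6·0!1!4!/6! · 1!0!2!2!3!2!] = √(48/5)
  +(−1)^0/∏(0,0,0,2,1,2)! = 1/4  (running 1/4)
⟨..|..⟩ = √(48/5)·(1/4) = +0.774597

+√(3/5) ≈ +0.774597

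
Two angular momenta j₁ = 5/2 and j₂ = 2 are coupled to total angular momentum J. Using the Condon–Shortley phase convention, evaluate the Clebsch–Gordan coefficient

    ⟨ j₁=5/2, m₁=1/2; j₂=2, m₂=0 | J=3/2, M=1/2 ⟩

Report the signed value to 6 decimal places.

−√(2/35) = -0.239046

triangle: 3!·2!·1!/7! = 12/5040
(j±m)!: 3!·2!·2!·2!·2!·1! = 96
prefactor² = (2J+1)·Δ·N² = 32/35
  k=1: −1/(1!·2!·1!·1!·1!·0!) = -1/2
  k=2: +1/(2!·1!·0!·0!·2!·1!) = 1/4
Σ = -1/4  ⇒  CG² = 32/35·(-1/4)² = 2/35
CG = −√(2/35) = -0.239046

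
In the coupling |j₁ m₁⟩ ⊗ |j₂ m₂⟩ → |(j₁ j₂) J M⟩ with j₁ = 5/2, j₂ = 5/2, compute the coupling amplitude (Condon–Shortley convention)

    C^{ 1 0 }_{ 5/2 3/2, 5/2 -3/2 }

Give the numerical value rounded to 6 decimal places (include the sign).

−√(9/70) = -0.358569

√[3·4!1!1!/7! · 4!1!1!4!1!1!] = √(288/35)
  +(−1)^0/∏(0,4,1,1,0,0)! = 1/24  (running 1/24)
  +(−1)^1/∏(1,3,0,0,1,1)! = -1/6  (running -1/8)
⟨..|..⟩ = √(288/35)·(-1/8) = -0.358569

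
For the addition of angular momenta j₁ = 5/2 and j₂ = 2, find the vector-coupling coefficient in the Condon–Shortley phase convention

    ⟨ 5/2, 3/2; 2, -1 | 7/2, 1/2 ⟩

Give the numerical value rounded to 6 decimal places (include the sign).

+0.619780

j₁+j₂−J=1  J+j₁−j₂=4  J−j₁+j₂=3  j₁+j₂+J+1=9
(j₁±m₁, j₂±m₂, J±M) = (4,1,1,3,4,3)
P² = 2304/35
sum k=0..1:
  [0] +1/12 = 1/12
  [1] −1/144 = -1/144
S = 11/144
C² = P²·S² = 121/315 ; C = +0.619780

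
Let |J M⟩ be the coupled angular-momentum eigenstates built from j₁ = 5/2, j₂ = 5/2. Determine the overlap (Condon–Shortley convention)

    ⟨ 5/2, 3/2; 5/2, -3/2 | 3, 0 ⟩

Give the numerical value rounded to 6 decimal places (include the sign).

√[7·2!3!3!/9! · 4!1!1!4!3!3!] = √(144/5)
  +(−1)^0/∏(0,2,1,1,2,2)! = 1/8  (running 1/8)
  +(−1)^1/∏(1,1,0,0,3,3)! = -1/36  (running 7/72)
⟨..|..⟩ = √(144/5)·(7/72) = +0.521749

+√(49/180) ≈ +0.521749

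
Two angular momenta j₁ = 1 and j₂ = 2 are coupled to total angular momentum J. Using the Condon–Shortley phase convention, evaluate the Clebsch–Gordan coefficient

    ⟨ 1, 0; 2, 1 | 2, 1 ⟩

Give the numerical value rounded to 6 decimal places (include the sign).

√[5·1!1!3!/6! · 1!1!3!1!3!1!] = √(3/2)
  +(−1)^0/∏(0,1,1,3,0,0)! = 1/6  (running 1/6)
  +(−1)^1/∏(1,0,0,2,1,1)! = -1/2  (running -1/3)
⟨..|..⟩ = √(3/2)·(-1/3) = -0.408248

−√(1/6) = -0.408248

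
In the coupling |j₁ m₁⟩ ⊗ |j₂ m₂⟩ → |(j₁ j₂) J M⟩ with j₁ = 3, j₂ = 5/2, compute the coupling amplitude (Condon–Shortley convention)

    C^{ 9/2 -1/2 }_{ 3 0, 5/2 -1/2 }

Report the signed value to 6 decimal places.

+0.208063  (= +√(10/231))

triangle: 1!·5!·4!/11! = 2880/39916800
(j±m)!: 3!·3!·2!·3!·4!·5! = 1244160
prefactor² = (2J+1)·Δ·N² = 69120/77
  k=0: +1/(0!·1!·3!·2!·2!·2!) = 1/48
  k=1: −1/(1!·0!·2!·1!·3!·3!) = -1/72
Σ = 1/144  ⇒  CG² = 69120/77·1/144² = 10/231
CG = +√(10/231) = +0.208063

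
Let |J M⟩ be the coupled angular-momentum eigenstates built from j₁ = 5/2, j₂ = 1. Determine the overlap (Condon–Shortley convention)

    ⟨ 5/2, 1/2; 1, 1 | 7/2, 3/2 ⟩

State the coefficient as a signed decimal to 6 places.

triangle: 0!·5!·2!/8! = 240/40320
(j±m)!: 3!·2!·2!·0!·5!·2! = 5760
prefactor² = (2J+1)·Δ·N² = 1920/7
  k=0: +1/(0!·0!·2!·2!·3!·0!) = 1/24
Σ = 1/24  ⇒  CG² = 1920/7·1/24² = 10/21
CG = +√(10/21) = +0.690066

+√(10/21) = +0.690066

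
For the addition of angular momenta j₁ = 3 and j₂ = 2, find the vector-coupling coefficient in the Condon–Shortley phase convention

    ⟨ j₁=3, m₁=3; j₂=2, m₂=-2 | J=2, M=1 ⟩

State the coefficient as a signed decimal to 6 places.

√[5·3!3!1!/8! · 6!0!0!4!3!1!] = √(3240/7)
  +(−1)^0/∏(0,3,0,0,3,1)! = 1/36  (running 1/36)
⟨..|..⟩ = √(3240/7)·(1/36) = +0.597614

+0.597614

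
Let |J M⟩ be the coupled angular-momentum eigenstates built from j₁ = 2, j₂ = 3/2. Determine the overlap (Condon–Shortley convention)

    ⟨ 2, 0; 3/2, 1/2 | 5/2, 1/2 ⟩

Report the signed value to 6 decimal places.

−√(3/35) = -0.292770

√[6·1!3!2!/7! · 2!2!2!1!3!2!] = √(48/35)
  +(−1)^0/∏(0,1,2,2,1,0)! = 1/4  (running 1/4)
  +(−1)^1/∏(1,0,1,1,2,1)! = -1/2  (running -1/4)
⟨..|..⟩ = √(48/35)·(-1/4) = -0.292770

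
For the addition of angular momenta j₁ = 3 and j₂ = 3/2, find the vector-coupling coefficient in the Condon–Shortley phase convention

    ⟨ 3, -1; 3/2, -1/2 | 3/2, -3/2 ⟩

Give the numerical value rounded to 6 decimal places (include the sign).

−√(4/35) ≈ -0.338062

√[4·3!3!0!/7! · 2!4!1!2!0!3!] = √(576/35)
  +(−1)^1/∏(1,2,3,0,0,0)! = -1/12  (running -1/12)
⟨..|..⟩ = √(576/35)·(-1/12) = -0.338062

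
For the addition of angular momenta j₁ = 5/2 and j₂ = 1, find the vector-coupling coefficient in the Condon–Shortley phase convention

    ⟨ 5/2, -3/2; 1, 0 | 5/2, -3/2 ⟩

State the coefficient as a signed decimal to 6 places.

triangle: 1!·4!·1!/7! = 24/5040
(j±m)!: 1!·4!·1!·1!·1!·4! = 576
prefactor² = (2J+1)·Δ·N² = 576/35
  k=0: +1/(0!·1!·4!·1!·0!·0!) = 1/24
  k=1: −1/(1!·0!·3!·0!·1!·1!) = -1/6
Σ = -1/8  ⇒  CG² = 576/35·(-1/8)² = 9/35
CG = −√(9/35) = -0.507093

-0.507093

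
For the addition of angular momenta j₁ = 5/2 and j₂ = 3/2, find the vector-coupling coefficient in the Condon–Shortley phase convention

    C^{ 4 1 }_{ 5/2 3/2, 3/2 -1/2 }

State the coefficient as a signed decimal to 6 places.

+0.517549

triangle: 0!*5!*3!/9! = 720/362880
(j±m)!: 4!*1!*1!*2!*5!*3! = 34560
prefactor² = (2J+1)*Δ*N² = 4320/7
  k=0: +1/(0!*0!*1!*1!*4!*2!) = 1/48
Σ = 1/48  ⇒  CG² = 4320/7*1/48² = 15/56
CG = +√(15/56) = +0.517549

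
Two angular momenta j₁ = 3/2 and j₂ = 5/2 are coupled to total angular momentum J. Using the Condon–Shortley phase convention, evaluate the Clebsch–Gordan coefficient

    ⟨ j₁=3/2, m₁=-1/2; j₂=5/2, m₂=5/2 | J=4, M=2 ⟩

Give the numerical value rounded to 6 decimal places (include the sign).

+0.327327

j₁+j₂−J=0  J+j₁−j₂=3  J−j₁+j₂=5  j₁+j₂+J+1=9
(j₁±m₁, j₂±m₂, J±M) = (1,2,5,0,6,2)
P² = 43200/7
sum k=0..0:
  [0] +1/240 = 1/240
S = 1/240
C² = P²·S² = 3/28 ; C = +0.327327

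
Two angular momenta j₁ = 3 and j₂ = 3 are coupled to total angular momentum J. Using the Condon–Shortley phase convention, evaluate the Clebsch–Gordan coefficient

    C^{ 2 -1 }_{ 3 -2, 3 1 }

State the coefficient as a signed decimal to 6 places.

−√(5/28) ≈ -0.422577

triangle: 4!·2!·2!/9! = 96/362880
(j±m)!: 1!·5!·4!·2!·1!·3! = 34560
prefactor² = (2J+1)·Δ·N² = 320/7
  k=3: −1/(3!·1!·2!·1!·0!·1!) = -1/12
  k=4: +1/(4!·0!·1!·0!·1!·2!) = 1/48
Σ = -1/16  ⇒  CG² = 320/7·(-1/16)² = 5/28
CG = −√(5/28) = -0.422577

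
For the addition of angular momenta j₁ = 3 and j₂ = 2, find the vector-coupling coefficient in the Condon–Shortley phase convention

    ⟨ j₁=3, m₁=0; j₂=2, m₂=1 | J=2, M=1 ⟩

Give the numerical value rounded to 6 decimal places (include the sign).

j₁+j₂−J=3  J+j₁−j₂=3  J−j₁+j₂=1  j₁+j₂+J+1=8
(j₁±m₁, j₂±m₂, J±M) = (3,3,3,1,3,1)
P² = 81/14
sum k=2..3:
  [2] +1/4 = 1/4
  [3] −1/36 = -1/36
S = 2/9
C² = P²·S² = 2/7 ; C = +0.534522

+0.534522  (= +√(2/7))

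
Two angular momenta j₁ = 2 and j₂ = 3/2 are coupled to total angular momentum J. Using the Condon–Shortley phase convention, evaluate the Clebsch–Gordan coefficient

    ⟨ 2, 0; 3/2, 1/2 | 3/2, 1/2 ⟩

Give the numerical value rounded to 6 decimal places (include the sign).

-0.447214

triangle: 2!·2!·1!/6! = 4/720
(j±m)!: 2!·2!·2!·1!·2!·1! = 16
prefactor² = (2J+1)·Δ·N² = 16/45
  k=1: −1/(1!·1!·1!·1!·1!·0!) = -1
  k=2: +1/(2!·0!·0!·0!·2!·1!) = 1/4
Σ = -3/4  ⇒  CG² = 16/45·(-3/4)² = 1/5
CG = −√(1/5) = -0.447214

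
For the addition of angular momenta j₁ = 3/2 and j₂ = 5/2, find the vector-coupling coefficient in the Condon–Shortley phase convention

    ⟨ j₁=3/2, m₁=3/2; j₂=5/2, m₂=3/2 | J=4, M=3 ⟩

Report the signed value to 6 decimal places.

√[9·0!3!5!/9! · 3!0!4!1!7!1!] = √(12960)
  +(−1)^0/∏(0,0,0,4,3,1)! = 1/144  (running 1/144)
⟨..|..⟩ = √(12960)·(1/144) = +0.790569

+0.790569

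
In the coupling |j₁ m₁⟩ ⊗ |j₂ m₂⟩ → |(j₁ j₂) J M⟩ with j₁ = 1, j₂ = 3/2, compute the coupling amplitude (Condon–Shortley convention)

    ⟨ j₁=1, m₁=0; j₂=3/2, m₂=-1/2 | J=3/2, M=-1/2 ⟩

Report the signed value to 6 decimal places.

+0.258199

j₁+j₂−J=1  J+j₁−j₂=1  J−j₁+j₂=2  j₁+j₂+J+1=5
(j₁±m₁, j₂±m₂, J±M) = (1,1,1,2,1,2)
P² = 4/15
sum k=0..1:
  [0] +1/1 = 1
  [1] −1/2 = -1/2
S = 1/2
C² = P²·S² = 1/15 ; C = +0.258199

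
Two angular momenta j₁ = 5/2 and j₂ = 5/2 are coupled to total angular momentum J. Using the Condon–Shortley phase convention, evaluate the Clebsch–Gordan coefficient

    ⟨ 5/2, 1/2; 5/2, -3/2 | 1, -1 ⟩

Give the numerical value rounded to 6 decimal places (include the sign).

-0.478091

√[3·4!1!1!/7! · 3!2!1!4!0!2!] = √(288/35)
  +(−1)^1/∏(1,3,1,0,0,1)! = -1/6  (running -1/6)
⟨..|..⟩ = √(288/35)·(-1/6) = -0.478091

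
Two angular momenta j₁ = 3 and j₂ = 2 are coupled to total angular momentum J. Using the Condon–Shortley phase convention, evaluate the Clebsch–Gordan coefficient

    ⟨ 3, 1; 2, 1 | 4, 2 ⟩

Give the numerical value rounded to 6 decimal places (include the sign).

-0.188982

triangle: 1!×5!×3!/10! = 720/3628800
(j±m)!: 4!×2!×3!×1!×6!×2! = 414720
prefactor² = (2J+1)×Δ×N² = 5184/7
  k=0: +1/(0!×1!×2!×3!×3!×0!) = 1/72
  k=1: −1/(1!×0!×1!×2!×4!×1!) = -1/48
Σ = -1/144  ⇒  CG² = 5184/7×(-1/144)² = 1/28
CG = −√(1/28) = -0.188982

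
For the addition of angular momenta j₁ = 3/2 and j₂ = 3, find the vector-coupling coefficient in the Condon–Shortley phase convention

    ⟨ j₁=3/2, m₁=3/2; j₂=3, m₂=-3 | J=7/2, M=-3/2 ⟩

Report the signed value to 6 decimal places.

j₁+j₂−J=1  J+j₁−j₂=2  J−j₁+j₂=5  j₁+j₂+J+1=9
(j₁±m₁, j₂±m₂, J±M) = (3,0,0,6,2,5)
P² = 38400/7
sum k=0..0:
  [0] +1/240 = 1/240
S = 1/240
C² = P²·S² = 2/21 ; C = +0.308607

+√(2/21) = +0.308607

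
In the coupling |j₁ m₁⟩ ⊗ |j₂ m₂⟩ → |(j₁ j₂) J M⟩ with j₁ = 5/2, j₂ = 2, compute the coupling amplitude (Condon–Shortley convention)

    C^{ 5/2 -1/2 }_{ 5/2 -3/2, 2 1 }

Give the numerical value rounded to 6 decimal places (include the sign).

√[6·2!3!2!/8! · 1!4!3!1!2!3!] = √(216/35)
  +(−1)^1/∏(1,1,3,2,0,0)! = -1/12  (running -1/12)
  +(−1)^2/∏(2,0,2,1,1,1)! = 1/4  (running 1/6)
⟨..|..⟩ = √(216/35)·(1/6) = +0.414039

+0.414039  (= +√(6/35))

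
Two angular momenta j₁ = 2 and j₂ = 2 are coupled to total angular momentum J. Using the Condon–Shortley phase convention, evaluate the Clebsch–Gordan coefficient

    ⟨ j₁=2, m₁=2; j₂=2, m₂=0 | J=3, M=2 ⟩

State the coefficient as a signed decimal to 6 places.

+0.707107

triangle: 1!*3!*3!/8! = 36/40320
(j±m)!: 4!*0!*2!*2!*5!*1! = 11520
prefactor² = (2J+1)*Δ*N² = 72
  k=0: +1/(0!*1!*0!*2!*3!*1!) = 1/12
Σ = 1/12  ⇒  CG² = 72*1/12² = 1/2
CG = +√(1/2) = +0.707107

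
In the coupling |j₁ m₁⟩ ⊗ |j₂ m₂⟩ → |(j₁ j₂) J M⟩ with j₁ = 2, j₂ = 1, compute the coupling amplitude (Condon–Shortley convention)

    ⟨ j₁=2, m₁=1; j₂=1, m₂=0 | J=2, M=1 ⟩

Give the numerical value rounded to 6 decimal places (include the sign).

+0.408248

√[5·1!3!1!/6! · 3!1!1!1!3!1!] = √(3/2)
  +(−1)^0/∏(0,1,1,1,2,0)! = 1/2  (running 1/2)
  +(−1)^1/∏(1,0,0,0,3,1)! = -1/6  (running 1/3)
⟨..|..⟩ = √(3/2)·(1/3) = +0.408248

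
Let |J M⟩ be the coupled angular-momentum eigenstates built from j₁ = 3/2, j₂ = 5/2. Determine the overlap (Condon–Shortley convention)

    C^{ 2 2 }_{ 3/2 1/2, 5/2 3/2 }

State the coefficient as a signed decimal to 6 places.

triangle: 2!×1!×3!/7! = 12/5040
(j±m)!: 2!×1!×4!×1!×4!×0! = 1152
prefactor² = (2J+1)×Δ×N² = 96/7
  k=1: −1/(1!×1!×0!×3!×1!×0!) = -1/6
Σ = -1/6  ⇒  CG² = 96/7×(-1/6)² = 8/21
CG = −√(8/21) = -0.617213

−√(8/21) = -0.617213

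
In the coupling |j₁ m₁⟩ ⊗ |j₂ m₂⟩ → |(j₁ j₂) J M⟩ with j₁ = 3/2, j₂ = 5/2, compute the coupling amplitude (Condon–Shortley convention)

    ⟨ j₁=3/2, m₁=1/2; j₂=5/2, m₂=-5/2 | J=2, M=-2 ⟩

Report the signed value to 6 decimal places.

+√(10/21) ≈ +0.690066

√[5·2!1!3!/7! · 2!1!0!5!0!4!] = √(480/7)
  +(−1)^0/∏(0,2,1,0,0,3)! = 1/12  (running 1/12)
⟨..|..⟩ = √(480/7)·(1/12) = +0.690066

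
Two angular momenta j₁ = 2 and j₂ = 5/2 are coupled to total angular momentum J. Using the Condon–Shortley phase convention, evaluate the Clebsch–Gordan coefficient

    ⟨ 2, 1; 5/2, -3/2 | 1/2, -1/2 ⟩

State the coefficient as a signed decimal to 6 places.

−√(4/15) ≈ -0.516398

j₁+j₂−J=4  J+j₁−j₂=0  J−j₁+j₂=1  j₁+j₂+J+1=6
(j₁±m₁, j₂±m₂, J±M) = (3,1,1,4,0,1)
P² = 48/5
sum k=1..1:
  [1] −1/6 = -1/6
S = -1/6
C² = P²·S² = 4/15 ; C = -0.516398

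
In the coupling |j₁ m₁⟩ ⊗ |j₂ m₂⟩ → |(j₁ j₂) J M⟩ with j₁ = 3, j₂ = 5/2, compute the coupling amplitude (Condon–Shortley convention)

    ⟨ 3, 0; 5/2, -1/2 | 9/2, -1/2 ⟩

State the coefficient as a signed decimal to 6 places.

triangle: 1!*5!*4!/11! = 2880/39916800
(j±m)!: 3!*3!*2!*3!*4!*5! = 1244160
prefactor² = (2J+1)*Δ*N² = 69120/77
  k=0: +1/(0!*1!*3!*2!*2!*2!) = 1/48
  k=1: −1/(1!*0!*2!*1!*3!*3!) = -1/72
Σ = 1/144  ⇒  CG² = 69120/77*1/144² = 10/231
CG = +√(10/231) = +0.208063

+0.208063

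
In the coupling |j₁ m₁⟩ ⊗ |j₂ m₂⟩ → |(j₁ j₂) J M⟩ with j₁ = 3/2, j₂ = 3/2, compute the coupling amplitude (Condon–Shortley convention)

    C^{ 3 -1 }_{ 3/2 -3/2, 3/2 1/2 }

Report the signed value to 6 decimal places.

j₁+j₂−J=0  J+j₁−j₂=3  J−j₁+j₂=3  j₁+j₂+J+1=7
(j₁±m₁, j₂±m₂, J±M) = (0,3,2,1,2,4)
P² = 144/5
sum k=0..0:
  [0] +1/12 = 1/12
S = 1/12
C² = P²·S² = 1/5 ; C = +0.447214

+√(1/5) = +0.447214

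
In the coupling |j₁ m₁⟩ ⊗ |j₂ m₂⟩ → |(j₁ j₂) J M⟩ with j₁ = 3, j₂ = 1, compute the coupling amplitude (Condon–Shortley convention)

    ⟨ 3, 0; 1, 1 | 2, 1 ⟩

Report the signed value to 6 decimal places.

triangle: 2!×4!×0!/7! = 48/5040
(j±m)!: 3!×3!×2!×0!×3!×1! = 432
prefactor² = (2J+1)×Δ×N² = 144/7
  k=2: +1/(2!×0!×1!×0!×3!×0!) = 1/12
Σ = 1/12  ⇒  CG² = 144/7×1/12² = 1/7
CG = +√(1/7) = +0.377964

+0.377964  (= +√(1/7))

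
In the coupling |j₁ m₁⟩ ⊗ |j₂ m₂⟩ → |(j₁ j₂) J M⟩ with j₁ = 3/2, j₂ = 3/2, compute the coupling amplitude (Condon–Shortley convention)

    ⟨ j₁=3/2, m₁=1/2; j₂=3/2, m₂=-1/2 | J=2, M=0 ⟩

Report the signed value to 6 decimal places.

√[5·1!2!2!/6! · 2!1!1!2!2!2!] = √(4/9)
  +(−1)^0/∏(0,1,1,1,1,1)! = 1  (running 1)
  +(−1)^1/∏(1,0,0,0,2,2)! = -1/4  (running 3/4)
⟨..|..⟩ = √(4/9)·(3/4) = +0.500000

+0.500000  (= +√(1/4))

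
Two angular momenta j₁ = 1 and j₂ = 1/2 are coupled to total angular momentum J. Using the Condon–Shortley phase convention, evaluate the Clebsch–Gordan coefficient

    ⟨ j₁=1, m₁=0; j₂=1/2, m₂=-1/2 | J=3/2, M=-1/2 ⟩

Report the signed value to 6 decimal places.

+√(2/3) ≈ +0.816497

triangle: 0!×2!×1!/4! = 2/24
(j±m)!: 1!×1!×0!×1!×1!×2! = 2
prefactor² = (2J+1)×Δ×N² = 2/3
  k=0: +1/(0!×0!×1!×0!×1!×1!) = 1
Σ = 1  ⇒  CG² = 2/3×1² = 2/3
CG = +√(2/3) = +0.816497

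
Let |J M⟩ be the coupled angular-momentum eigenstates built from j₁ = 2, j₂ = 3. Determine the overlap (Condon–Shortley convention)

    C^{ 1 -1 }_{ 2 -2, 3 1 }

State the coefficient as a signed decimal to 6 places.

+0.169031

triangle: 4!×0!×2!/7! = 48/5040
(j±m)!: 0!×4!×4!×2!×0!×2! = 2304
prefactor² = (2J+1)×Δ×N² = 2304/35
  k=4: +1/(4!×0!×0!×0!×0!×2!) = 1/48
Σ = 1/48  ⇒  CG² = 2304/35×1/48² = 1/35
CG = +√(1/35) = +0.169031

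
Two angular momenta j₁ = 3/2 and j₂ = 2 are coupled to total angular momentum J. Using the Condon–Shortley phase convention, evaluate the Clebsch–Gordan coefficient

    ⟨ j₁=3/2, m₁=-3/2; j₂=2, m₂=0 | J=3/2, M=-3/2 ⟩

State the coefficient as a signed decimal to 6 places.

√[4·2!1!2!/6! · 0!3!2!2!0!3!] = √(16/5)
  +(−1)^2/∏(2,0,1,0,0,2)! = 1/4  (running 1/4)
⟨..|..⟩ = √(16/5)·(1/4) = +0.447214

+0.447214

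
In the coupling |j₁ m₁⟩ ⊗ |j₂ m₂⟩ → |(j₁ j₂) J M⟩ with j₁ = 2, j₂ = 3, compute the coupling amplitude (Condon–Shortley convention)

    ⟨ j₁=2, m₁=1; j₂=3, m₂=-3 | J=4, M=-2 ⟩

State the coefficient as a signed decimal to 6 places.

+0.439155

triangle: 1!*3!*5!/10! = 720/3628800
(j±m)!: 3!*1!*0!*6!*2!*6! = 6220800
prefactor² = (2J+1)*Δ*N² = 77760/7
  k=0: +1/(0!*1!*1!*0!*2!*5!) = 1/240
Σ = 1/240  ⇒  CG² = 77760/7*1/240² = 27/140
CG = +√(27/140) = +0.439155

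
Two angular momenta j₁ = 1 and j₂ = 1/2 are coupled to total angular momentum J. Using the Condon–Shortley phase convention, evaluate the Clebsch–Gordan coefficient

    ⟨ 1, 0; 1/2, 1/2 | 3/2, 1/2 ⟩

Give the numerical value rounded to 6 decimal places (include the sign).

+0.816497

triangle: 0!×2!×1!/4! = 2/24
(j±m)!: 1!×1!×1!×0!×2!×1! = 2
prefactor² = (2J+1)×Δ×N² = 2/3
  k=0: +1/(0!×0!×1!×1!×1!×0!) = 1
Σ = 1  ⇒  CG² = 2/3×1² = 2/3
CG = +√(2/3) = +0.816497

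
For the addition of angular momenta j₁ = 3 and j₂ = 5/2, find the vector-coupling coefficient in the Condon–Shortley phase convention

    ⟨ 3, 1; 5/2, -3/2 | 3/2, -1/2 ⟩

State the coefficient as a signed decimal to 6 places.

triangle: 4!×2!×1!/8! = 48/40320
(j±m)!: 4!×2!×1!×4!×1!×2! = 2304
prefactor² = (2J+1)×Δ×N² = 384/35
  k=0: +1/(0!×4!×2!×1!×0!×0!) = 1/48
  k=1: −1/(1!×3!×1!×0!×1!×1!) = -1/6
Σ = -7/48  ⇒  CG² = 384/35×(-7/48)² = 7/30
CG = −√(7/30) = -0.483046

−√(7/30) = -0.483046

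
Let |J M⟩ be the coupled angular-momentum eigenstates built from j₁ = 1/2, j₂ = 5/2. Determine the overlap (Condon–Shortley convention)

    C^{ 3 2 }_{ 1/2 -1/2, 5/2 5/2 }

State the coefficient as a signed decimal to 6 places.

+√(1/6) ≈ +0.408248

triangle: 0!*1!*5!/7! = 120/5040
(j±m)!: 0!*1!*5!*0!*5!*1! = 14400
prefactor² = (2J+1)*Δ*N² = 2400
  k=0: +1/(0!*0!*1!*5!*0!*0!) = 1/120
Σ = 1/120  ⇒  CG² = 2400*1/120² = 1/6
CG = +√(1/6) = +0.408248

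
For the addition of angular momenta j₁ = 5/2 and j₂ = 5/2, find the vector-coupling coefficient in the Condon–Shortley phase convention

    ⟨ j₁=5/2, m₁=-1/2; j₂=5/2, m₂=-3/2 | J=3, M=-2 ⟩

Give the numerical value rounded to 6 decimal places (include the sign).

triangle: 2!·3!·3!/9! = 72/362880
(j±m)!: 2!·3!·1!·4!·1!·5! = 34560
prefactor² = (2J+1)·Δ·N² = 48
  k=0: +1/(0!·2!·3!·1!·0!·2!) = 1/24
  k=1: −1/(1!·1!·2!·0!·1!·3!) = -1/12
Σ = -1/24  ⇒  CG² = 48·(-1/24)² = 1/12
CG = −√(1/12) = -0.288675

−√(1/12) = -0.288675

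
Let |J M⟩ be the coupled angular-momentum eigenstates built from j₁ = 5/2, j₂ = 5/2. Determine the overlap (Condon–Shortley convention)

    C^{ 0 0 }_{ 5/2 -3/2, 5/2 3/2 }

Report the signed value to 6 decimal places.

triangle: 5!*0!*0!/6! = 120/720
(j±m)!: 1!*4!*4!*1!*0!*0! = 576
prefactor² = (2J+1)*Δ*N² = 96
  k=4: +1/(4!*1!*0!*0!*0!*0!) = 1/24
Σ = 1/24  ⇒  CG² = 96*1/24² = 1/6
CG = +√(1/6) = +0.408248

+√(1/6) ≈ +0.408248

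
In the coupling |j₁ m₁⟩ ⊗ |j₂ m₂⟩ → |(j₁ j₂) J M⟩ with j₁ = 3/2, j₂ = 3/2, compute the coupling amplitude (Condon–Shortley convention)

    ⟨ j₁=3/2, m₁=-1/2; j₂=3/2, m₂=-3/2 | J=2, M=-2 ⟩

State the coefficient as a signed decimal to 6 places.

+√(1/2) = +0.707107

√[5·1!2!2!/6! · 1!2!0!3!0!4!] = √(8)
  +(−1)^0/∏(0,1,2,0,0,2)! = 1/4  (running 1/4)
⟨..|..⟩ = √(8)·(1/4) = +0.707107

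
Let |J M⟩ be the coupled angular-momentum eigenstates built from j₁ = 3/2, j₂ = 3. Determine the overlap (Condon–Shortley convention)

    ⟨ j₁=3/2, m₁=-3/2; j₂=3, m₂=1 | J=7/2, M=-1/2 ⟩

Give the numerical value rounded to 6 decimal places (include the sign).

−√(8/21) = -0.617213

j₁+j₂−J=1  J+j₁−j₂=2  J−j₁+j₂=5  j₁+j₂+J+1=9
(j₁±m₁, j₂±m₂, J±M) = (0,3,4,2,3,4)
P² = 1536/7
sum k=1..1:
  [1] −1/24 = -1/24
S = -1/24
C² = P²·S² = 8/21 ; C = -0.617213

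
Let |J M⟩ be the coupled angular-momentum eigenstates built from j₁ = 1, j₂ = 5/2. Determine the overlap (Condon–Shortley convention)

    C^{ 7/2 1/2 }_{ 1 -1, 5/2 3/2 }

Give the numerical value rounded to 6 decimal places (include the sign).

triangle: 0!·2!·5!/8! = 240/40320
(j±m)!: 0!·2!·4!·1!·4!·3! = 6912
prefactor² = (2J+1)·Δ·N² = 2304/7
  k=0: +1/(0!·0!·2!·4!·0!·1!) = 1/48
Σ = 1/48  ⇒  CG² = 2304/7·1/48² = 1/7
CG = +√(1/7) = +0.377964

+√(1/7) = +0.377964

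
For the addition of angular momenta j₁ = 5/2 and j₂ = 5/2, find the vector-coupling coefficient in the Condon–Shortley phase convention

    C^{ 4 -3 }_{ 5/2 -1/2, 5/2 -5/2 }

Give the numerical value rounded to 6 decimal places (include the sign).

+√(1/2) ≈ +0.707107

j₁+j₂−J=1  J+j₁−j₂=4  J−j₁+j₂=4  j₁+j₂+J+1=10
(j₁±m₁, j₂±m₂, J±M) = (2,3,0,5,1,7)
P² = 10368
sum k=0..0:
  [0] +1/144 = 1/144
S = 1/144
C² = P²·S² = 1/2 ; C = +0.707107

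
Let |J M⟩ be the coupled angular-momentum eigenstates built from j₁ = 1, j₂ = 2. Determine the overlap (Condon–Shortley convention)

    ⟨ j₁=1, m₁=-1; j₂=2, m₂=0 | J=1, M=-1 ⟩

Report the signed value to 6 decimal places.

+√(1/10) ≈ +0.316228

j₁+j₂−J=2  J+j₁−j₂=0  J−j₁+j₂=2  j₁+j₂+J+1=5
(j₁±m₁, j₂±m₂, J±M) = (0,2,2,2,0,2)
P² = 8/5
sum k=2..2:
  [2] +1/4 = 1/4
S = 1/4
C² = P²·S² = 1/10 ; C = +0.316228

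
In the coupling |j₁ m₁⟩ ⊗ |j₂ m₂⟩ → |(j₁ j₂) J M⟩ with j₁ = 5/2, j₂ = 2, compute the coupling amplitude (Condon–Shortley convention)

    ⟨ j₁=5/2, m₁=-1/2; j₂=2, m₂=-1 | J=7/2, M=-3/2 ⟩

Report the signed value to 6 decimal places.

+0.308607

triangle: 1!·4!·3!/9! = 144/362880
(j±m)!: 2!·3!·1!·3!·2!·5! = 17280
prefactor² = (2J+1)·Δ·N² = 384/7
  k=0: +1/(0!·1!·3!·1!·1!·2!) = 1/12
  k=1: −1/(1!·0!·2!·0!·2!·3!) = -1/24
Σ = 1/24  ⇒  CG² = 384/7·1/24² = 2/21
CG = +√(2/21) = +0.308607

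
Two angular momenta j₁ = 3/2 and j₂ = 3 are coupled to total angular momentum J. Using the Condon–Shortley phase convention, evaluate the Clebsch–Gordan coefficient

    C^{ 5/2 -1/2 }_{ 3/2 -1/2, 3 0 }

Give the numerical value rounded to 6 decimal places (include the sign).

-0.414039  (= −√(6/35))

√[6·2!1!4!/8! · 1!2!3!3!2!3!] = √(216/35)
  +(−1)^1/∏(1,1,1,2,0,2)! = -1/4  (running -1/4)
  +(−1)^2/∏(2,0,0,1,1,3)! = 1/12  (running -1/6)
⟨..|..⟩ = √(216/35)·(-1/6) = -0.414039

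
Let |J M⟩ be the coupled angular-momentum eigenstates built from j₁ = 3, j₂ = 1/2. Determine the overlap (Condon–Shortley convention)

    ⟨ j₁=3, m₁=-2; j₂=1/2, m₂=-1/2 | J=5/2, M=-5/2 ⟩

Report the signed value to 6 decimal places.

+0.377964

j₁+j₂−J=1  J+j₁−j₂=5  J−j₁+j₂=0  j₁+j₂+J+1=7
(j₁±m₁, j₂±m₂, J±M) = (1,5,0,1,0,5)
P² = 14400/7
sum k=0..0:
  [0] +1/120 = 1/120
S = 1/120
C² = P²·S² = 1/7 ; C = +0.377964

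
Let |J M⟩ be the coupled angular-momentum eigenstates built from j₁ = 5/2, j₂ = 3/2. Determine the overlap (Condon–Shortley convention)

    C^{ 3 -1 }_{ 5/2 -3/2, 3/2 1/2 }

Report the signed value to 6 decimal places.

√[7·1!4!2!/8! · 1!4!2!1!2!4!] = √(96/5)
  +(−1)^0/∏(0,1,4,2,0,0)! = 1/48  (running 1/48)
  +(−1)^1/∏(1,0,3,1,1,1)! = -1/6  (running -7/48)
⟨..|..⟩ = √(96/5)·(-7/48) = -0.639010

-0.639010  (= −√(49/120))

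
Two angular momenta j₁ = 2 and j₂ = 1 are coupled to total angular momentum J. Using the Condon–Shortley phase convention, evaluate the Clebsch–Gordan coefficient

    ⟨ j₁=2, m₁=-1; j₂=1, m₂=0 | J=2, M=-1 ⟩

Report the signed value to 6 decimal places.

-0.408248

triangle: 1!·3!·1!/6! = 6/720
(j±m)!: 1!·3!·1!·1!·1!·3! = 36
prefactor² = (2J+1)·Δ·N² = 3/2
  k=0: +1/(0!·1!·3!·1!·0!·0!) = 1/6
  k=1: −1/(1!·0!·2!·0!·1!·1!) = -1/2
Σ = -1/3  ⇒  CG² = 3/2·(-1/3)² = 1/6
CG = −√(1/6) = -0.408248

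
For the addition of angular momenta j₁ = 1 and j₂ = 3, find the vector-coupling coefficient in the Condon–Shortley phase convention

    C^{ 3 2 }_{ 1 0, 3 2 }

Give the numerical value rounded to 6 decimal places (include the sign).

-0.577350  (= −√(1/3))

√[7·1!1!5!/8! · 1!1!5!1!5!1!] = √(300)
  +(−1)^0/∏(0,1,1,5,0,0)! = 1/120  (running 1/120)
  +(−1)^1/∏(1,0,0,4,1,1)! = -1/24  (running -1/30)
⟨..|..⟩ = √(300)·(-1/30) = -0.577350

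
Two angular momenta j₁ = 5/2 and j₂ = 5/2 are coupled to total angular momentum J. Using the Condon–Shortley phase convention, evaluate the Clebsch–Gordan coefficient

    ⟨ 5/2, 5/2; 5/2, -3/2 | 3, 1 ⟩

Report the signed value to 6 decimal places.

+√(1/3) ≈ +0.577350

√[7·2!3!3!/9! · 5!0!1!4!4!2!] = √(192)
  +(−1)^0/∏(0,2,0,1,3,2)! = 1/24  (running 1/24)
⟨..|..⟩ = √(192)·(1/24) = +0.577350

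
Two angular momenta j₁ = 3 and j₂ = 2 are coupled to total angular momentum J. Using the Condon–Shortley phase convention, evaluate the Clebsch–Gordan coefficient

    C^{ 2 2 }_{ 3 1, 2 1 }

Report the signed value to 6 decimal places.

√[5·3!3!1!/8! · 4!2!3!1!4!0!] = √(216/7)
  +(−1)^2/∏(2,1,0,1,3,0)! = 1/12  (running 1/12)
⟨..|..⟩ = √(216/7)·(1/12) = +0.462910

+0.462910  (= +√(3/14))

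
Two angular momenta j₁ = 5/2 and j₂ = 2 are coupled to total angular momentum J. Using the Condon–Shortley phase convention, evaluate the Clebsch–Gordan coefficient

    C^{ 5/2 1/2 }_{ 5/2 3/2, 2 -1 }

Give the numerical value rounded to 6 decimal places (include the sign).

+√(6/35) ≈ +0.414039

√[6·2!3!2!/8! · 4!1!1!3!3!2!] = √(216/35)
  +(−1)^0/∏(0,2,1,1,2,1)! = 1/4  (running 1/4)
  +(−1)^1/∏(1,1,0,0,3,2)! = -1/12  (running 1/6)
⟨..|..⟩ = √(216/35)·(1/6) = +0.414039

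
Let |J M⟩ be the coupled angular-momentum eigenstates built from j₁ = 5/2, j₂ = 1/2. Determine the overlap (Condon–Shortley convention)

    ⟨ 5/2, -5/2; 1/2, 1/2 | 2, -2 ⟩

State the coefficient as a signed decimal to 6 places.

j₁+j₂−J=1  J+j₁−j₂=4  J−j₁+j₂=0  j₁+j₂+J+1=6
(j₁±m₁, j₂±m₂, J±M) = (0,5,1,0,0,4)
P² = 480
sum k=1..1:
  [1] −1/24 = -1/24
S = -1/24
C² = P²·S² = 5/6 ; C = -0.912871

−√(5/6) = -0.912871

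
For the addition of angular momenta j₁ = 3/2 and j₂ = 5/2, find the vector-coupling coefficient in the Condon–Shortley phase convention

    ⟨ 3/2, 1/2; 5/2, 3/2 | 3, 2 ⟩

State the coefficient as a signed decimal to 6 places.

√[7·1!2!4!/8! · 2!1!4!1!5!1!] = √(48)
  +(−1)^0/∏(0,1,1,4,1,0)! = 1/24  (running 1/24)
  +(−1)^1/∏(1,0,0,3,2,1)! = -1/12  (running -1/24)
⟨..|..⟩ = √(48)·(-1/24) = -0.288675

−√(1/12) ≈ -0.288675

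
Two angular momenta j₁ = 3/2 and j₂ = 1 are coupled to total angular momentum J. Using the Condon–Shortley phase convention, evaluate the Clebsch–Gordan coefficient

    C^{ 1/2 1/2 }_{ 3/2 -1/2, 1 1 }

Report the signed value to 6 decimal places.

√[2·2!1!0!/4! · 1!2!2!0!1!0!] = √(2/3)
  +(−1)^2/∏(2,0,0,0,1,0)! = 1/2  (running 1/2)
⟨..|..⟩ = √(2/3)·(1/2) = +0.408248

+0.408248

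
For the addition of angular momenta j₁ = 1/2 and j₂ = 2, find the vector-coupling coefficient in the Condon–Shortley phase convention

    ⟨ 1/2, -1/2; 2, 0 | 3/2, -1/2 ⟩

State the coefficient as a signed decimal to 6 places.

j₁+j₂−J=1  J+j₁−j₂=0  J−j₁+j₂=3  j₁+j₂+J+1=5
(j₁±m₁, j₂±m₂, J±M) = (0,1,2,2,1,2)
P² = 8/5
sum k=1..1:
  [1] −1/2 = -1/2
S = -1/2
C² = P²·S² = 2/5 ; C = -0.632456

-0.632456  (= −√(2/5))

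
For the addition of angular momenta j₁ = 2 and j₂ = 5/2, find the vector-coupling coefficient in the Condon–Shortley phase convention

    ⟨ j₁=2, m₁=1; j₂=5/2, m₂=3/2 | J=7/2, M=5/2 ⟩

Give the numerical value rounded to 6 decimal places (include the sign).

triangle: 1!×3!×4!/9! = 144/362880
(j±m)!: 3!×1!×4!×1!×6!×1! = 103680
prefactor² = (2J+1)×Δ×N² = 2304/7
  k=0: +1/(0!×1!×1!×4!×2!×0!) = 1/48
  k=1: −1/(1!×0!×0!×3!×3!×1!) = -1/36
Σ = -1/144  ⇒  CG² = 2304/7×(-1/144)² = 1/63
CG = −√(1/63) = -0.125988

-0.125988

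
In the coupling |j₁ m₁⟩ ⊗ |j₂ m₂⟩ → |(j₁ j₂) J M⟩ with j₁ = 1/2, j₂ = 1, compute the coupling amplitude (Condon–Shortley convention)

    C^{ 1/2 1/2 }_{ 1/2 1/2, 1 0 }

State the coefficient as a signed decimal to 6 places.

√[2·1!0!1!/3! · 1!0!1!1!1!0!] = √(1/3)
  +(−1)^0/∏(0,1,0,1,0,0)! = 1  (running 1)
⟨..|..⟩ = √(1/3)·(1) = +0.577350

+0.577350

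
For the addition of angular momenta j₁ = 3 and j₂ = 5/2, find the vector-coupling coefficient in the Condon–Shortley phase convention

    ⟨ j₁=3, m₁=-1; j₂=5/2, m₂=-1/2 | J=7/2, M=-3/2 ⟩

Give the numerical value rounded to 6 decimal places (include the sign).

triangle: 2!×4!×3!/10! = 288/3628800
(j±m)!: 2!×4!×2!×3!×2!×5! = 138240
prefactor² = (2J+1)×Δ×N² = 3072/35
  k=0: +1/(0!×2!×4!×2!×0!×1!) = 1/96
  k=1: −1/(1!×1!×3!×1!×1!×2!) = -1/12
  k=2: +1/(2!×0!×2!×0!×2!×3!) = 1/48
Σ = -5/96  ⇒  CG² = 3072/35×(-5/96)² = 5/21
CG = −√(5/21) = -0.487950

-0.487950  (= −√(5/21))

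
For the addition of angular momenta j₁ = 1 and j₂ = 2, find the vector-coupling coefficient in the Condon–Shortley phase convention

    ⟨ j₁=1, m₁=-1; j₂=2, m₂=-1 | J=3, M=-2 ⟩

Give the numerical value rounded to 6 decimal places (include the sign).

+√(2/3) = +0.816497

triangle: 0!*2!*4!/7! = 48/5040
(j±m)!: 0!*2!*1!*3!*1!*5! = 1440
prefactor² = (2J+1)*Δ*N² = 96
  k=0: +1/(0!*0!*2!*1!*0!*3!) = 1/12
Σ = 1/12  ⇒  CG² = 96*1/12² = 2/3
CG = +√(2/3) = +0.816497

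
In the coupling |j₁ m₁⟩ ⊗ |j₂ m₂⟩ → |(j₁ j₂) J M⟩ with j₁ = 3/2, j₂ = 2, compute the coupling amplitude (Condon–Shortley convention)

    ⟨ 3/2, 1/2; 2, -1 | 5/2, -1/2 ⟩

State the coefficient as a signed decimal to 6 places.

j₁+j₂−J=1  J+j₁−j₂=2  J−j₁+j₂=3  j₁+j₂+J+1=7
(j₁±m₁, j₂±m₂, J±M) = (2,1,1,3,2,3)
P² = 72/35
sum k=0..1:
  [0] +1/2 = 1/2
  [1] −1/12 = -1/12
S = 5/12
C² = P²·S² = 5/14 ; C = +0.597614

+√(5/14) = +0.597614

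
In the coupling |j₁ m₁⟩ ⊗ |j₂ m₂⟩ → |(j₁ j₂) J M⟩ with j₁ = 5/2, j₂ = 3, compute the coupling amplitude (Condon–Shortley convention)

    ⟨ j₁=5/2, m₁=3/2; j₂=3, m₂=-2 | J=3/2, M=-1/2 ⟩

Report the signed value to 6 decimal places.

−√(1/21) = -0.218218

triangle: 4!·1!·2!/8! = 48/40320
(j±m)!: 4!·1!·1!·5!·1!·2! = 5760
prefactor² = (2J+1)·Δ·N² = 192/7
  k=0: +1/(0!·4!·1!·1!·0!·1!) = 1/24
  k=1: −1/(1!·3!·0!·0!·1!·2!) = -1/12
Σ = -1/24  ⇒  CG² = 192/7·(-1/24)² = 1/21
CG = −√(1/21) = -0.218218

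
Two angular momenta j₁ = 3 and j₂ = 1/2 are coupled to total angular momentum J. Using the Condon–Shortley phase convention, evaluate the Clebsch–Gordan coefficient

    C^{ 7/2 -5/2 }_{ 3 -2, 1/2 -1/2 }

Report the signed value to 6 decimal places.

+√(6/7) ≈ +0.925820

j₁+j₂−J=0  J+j₁−j₂=6  J−j₁+j₂=1  j₁+j₂+J+1=8
(j₁±m₁, j₂±m₂, J±M) = (1,5,0,1,1,6)
P² = 86400/7
sum k=0..0:
  [0] +1/120 = 1/120
S = 1/120
C² = P²·S² = 6/7 ; C = +0.925820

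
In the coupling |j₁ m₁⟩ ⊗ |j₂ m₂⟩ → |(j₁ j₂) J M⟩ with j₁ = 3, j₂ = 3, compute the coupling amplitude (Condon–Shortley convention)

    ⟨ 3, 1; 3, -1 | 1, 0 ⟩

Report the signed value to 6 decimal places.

√[3·5!1!1!/8! · 4!2!2!4!1!1!] = √(144/7)
  +(−1)^1/∏(1,4,1,1,0,0)! = -1/24  (running -1/24)
  +(−1)^2/∏(2,3,0,0,1,1)! = 1/12  (running 1/24)
⟨..|..⟩ = √(144/7)·(1/24) = +0.188982

+0.188982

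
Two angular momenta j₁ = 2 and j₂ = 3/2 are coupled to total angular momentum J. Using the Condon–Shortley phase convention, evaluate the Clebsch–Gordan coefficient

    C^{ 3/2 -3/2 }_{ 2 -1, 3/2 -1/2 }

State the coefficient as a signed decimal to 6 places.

j₁+j₂−J=2  J+j₁−j₂=2  J−j₁+j₂=1  j₁+j₂+J+1=6
(j₁±m₁, j₂±m₂, J±M) = (1,3,1,2,0,3)
P² = 8/5
sum k=1..1:
  [1] −1/2 = -1/2
S = -1/2
C² = P²·S² = 2/5 ; C = -0.632456

−√(2/5) ≈ -0.632456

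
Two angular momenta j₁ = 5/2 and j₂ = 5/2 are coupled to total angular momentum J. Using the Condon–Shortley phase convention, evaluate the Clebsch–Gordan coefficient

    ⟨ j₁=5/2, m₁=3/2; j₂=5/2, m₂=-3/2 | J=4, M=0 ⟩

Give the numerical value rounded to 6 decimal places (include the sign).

+√(9/28) = +0.566947

j₁+j₂−J=1  J+j₁−j₂=4  J−j₁+j₂=4  j₁+j₂+J+1=10
(j₁±m₁, j₂±m₂, J±M) = (4,1,1,4,4,4)
P² = 82944/175
sum k=0..1:
  [0] +1/36 = 1/36
  [1] −1/576 = -1/576
S = 5/192
C² = P²·S² = 9/28 ; C = +0.566947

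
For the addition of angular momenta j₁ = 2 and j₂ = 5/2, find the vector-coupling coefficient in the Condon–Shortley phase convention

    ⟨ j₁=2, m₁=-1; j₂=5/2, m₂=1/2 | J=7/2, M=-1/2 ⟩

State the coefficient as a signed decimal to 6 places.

−√(14/45) ≈ -0.557773

triangle: 1!×3!×4!/9! = 144/362880
(j±m)!: 1!×3!×3!×2!×3!×4! = 10368
prefactor² = (2J+1)×Δ×N² = 1152/35
  k=0: +1/(0!×1!×3!×3!×0!×1!) = 1/36
  k=1: −1/(1!×0!×2!×2!×1!×2!) = -1/8
Σ = -7/72  ⇒  CG² = 1152/35×(-7/72)² = 14/45
CG = −√(14/45) = -0.557773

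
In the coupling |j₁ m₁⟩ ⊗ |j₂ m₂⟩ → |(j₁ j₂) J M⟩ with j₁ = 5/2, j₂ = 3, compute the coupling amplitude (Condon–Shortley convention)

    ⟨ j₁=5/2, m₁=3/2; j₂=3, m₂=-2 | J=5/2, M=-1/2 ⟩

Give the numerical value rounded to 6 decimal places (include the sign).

+0.267261

triangle: 3!·2!·3!/9! = 72/362880
(j±m)!: 4!·1!·1!·5!·2!·3! = 34560
prefactor² = (2J+1)·Δ·N² = 288/7
  k=0: +1/(0!·3!·1!·1!·1!·2!) = 1/12
  k=1: −1/(1!·2!·0!·0!·2!·3!) = -1/24
Σ = 1/24  ⇒  CG² = 288/7·1/24² = 1/14
CG = +√(1/14) = +0.267261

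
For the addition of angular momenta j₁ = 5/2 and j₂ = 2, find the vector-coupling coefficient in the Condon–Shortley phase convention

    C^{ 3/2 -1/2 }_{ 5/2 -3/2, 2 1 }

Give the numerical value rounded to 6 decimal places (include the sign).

√[4·3!2!1!/7! · 1!4!3!1!1!2!] = √(96/35)
  +(−1)^2/∏(2,1,2,1,0,0)! = 1/4  (running 1/4)
  +(−1)^3/∏(3,0,1,0,1,1)! = -1/6  (running 1/12)
⟨..|..⟩ = √(96/35)·(1/12) = +0.138013

+√(2/105) ≈ +0.138013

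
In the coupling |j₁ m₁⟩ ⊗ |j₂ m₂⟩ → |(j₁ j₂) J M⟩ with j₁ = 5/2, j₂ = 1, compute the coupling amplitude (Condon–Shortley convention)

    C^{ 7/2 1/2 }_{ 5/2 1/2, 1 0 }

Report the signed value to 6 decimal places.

√[8·0!5!2!/8! · 3!2!1!1!4!3!] = √(576/7)
  +(−1)^0/∏(0,0,2,1,3,1)! = 1/12  (running 1/12)
⟨..|..⟩ = √(576/7)·(1/12) = +0.755929

+√(4/7) = +0.755929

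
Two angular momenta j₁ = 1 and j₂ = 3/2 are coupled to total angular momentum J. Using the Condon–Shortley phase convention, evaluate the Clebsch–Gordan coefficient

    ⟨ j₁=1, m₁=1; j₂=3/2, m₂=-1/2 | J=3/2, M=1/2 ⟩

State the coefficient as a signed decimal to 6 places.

+0.730297

triangle: 1!·1!·2!/5! = 2/120
(j±m)!: 2!·0!·1!·2!·2!·1! = 8
prefactor² = (2J+1)·Δ·N² = 8/15
  k=0: +1/(0!·1!·0!·1!·1!·1!) = 1
Σ = 1  ⇒  CG² = 8/15·1² = 8/15
CG = +√(8/15) = +0.730297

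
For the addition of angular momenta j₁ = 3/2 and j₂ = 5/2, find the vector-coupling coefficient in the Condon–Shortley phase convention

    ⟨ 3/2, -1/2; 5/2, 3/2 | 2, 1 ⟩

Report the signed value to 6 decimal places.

j₁+j₂−J=2  J+j₁−j₂=1  J−j₁+j₂=3  j₁+j₂+J+1=7
(j₁±m₁, j₂±m₂, J±M) = (1,2,4,1,3,1)
P² = 24/7
sum k=1..2:
  [1] −1/6 = -1/6
  [2] +1/4 = 1/4
S = 1/12
C² = P²·S² = 1/42 ; C = +0.154303

+0.154303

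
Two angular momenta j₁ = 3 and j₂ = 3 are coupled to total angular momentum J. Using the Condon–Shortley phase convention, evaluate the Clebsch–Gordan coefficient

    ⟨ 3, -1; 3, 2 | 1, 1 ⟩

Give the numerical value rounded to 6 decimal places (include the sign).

+0.422577  (= +√(5/28))

√[3·5!1!1!/8! · 2!4!5!1!2!0!] = √(720/7)
  +(−1)^4/∏(4,1,0,1,1,0)! = 1/24  (running 1/24)
⟨..|..⟩ = √(720/7)·(1/24) = +0.422577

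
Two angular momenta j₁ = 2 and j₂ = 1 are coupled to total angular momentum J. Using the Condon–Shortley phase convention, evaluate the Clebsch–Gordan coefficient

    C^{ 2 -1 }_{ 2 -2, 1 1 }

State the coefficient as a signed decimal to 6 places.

−√(1/3) ≈ -0.577350

j₁+j₂−J=1  J+j₁−j₂=3  J−j₁+j₂=1  j₁+j₂+J+1=6
(j₁±m₁, j₂±m₂, J±M) = (0,4,2,0,1,3)
P² = 12
sum k=1..1:
  [1] −1/6 = -1/6
S = -1/6
C² = P²·S² = 1/3 ; C = -0.577350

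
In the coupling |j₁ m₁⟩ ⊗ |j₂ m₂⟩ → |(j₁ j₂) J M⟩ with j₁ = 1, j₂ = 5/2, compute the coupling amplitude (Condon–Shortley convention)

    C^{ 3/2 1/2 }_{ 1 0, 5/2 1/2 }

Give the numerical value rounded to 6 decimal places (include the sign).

√[4·2!0!3!/6! · 1!1!3!2!2!1!] = √(8/5)
  +(−1)^1/∏(1,1,0,2,0,1)! = -1/2  (running -1/2)
⟨..|..⟩ = √(8/5)·(-1/2) = -0.632456

-0.632456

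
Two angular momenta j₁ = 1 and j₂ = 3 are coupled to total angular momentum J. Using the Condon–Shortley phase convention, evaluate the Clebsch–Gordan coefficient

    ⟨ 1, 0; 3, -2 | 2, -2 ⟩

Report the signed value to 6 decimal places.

j₁+j₂−J=2  J+j₁−j₂=0  J−j₁+j₂=4  j₁+j₂+J+1=7
(j₁±m₁, j₂±m₂, J±M) = (1,1,1,5,0,4)
P² = 960/7
sum k=1..1:
  [1] −1/24 = -1/24
S = -1/24
C² = P²·S² = 5/21 ; C = -0.487950

-0.487950  (= −√(5/21))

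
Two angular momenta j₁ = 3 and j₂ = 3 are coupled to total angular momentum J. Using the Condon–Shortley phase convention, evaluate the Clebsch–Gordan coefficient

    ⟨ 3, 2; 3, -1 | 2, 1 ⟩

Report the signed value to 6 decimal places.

triangle: 4!·2!·2!/9! = 96/362880
(j±m)!: 5!·1!·2!·4!·3!·1! = 34560
prefactor² = (2J+1)·Δ·N² = 320/7
  k=0: +1/(0!·4!·1!·2!·1!·0!) = 1/48
  k=1: −1/(1!·3!·0!·1!·2!·1!) = -1/12
Σ = -1/16  ⇒  CG² = 320/7·(-1/16)² = 5/28
CG = −√(5/28) = -0.422577

−√(5/28) ≈ -0.422577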